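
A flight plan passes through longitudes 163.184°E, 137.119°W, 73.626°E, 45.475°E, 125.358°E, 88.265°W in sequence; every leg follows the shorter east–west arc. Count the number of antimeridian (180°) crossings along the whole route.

3

Leg 1: +163.184° → -137.119°, shortest Δλ = 59.697° (east) — crosses 180°.
Leg 2: -137.119° → +73.626°, shortest Δλ = -149.255° (west) — crosses 180°.
Leg 3: +73.626° → +45.475°, shortest Δλ = -28.151° (west) — does not cross 180°.
Leg 4: +45.475° → +125.358°, shortest Δλ = 79.883° (east) — does not cross 180°.
Leg 5: +125.358° → -88.265°, shortest Δλ = 146.377° (east) — crosses 180°.
Total crossings: 3.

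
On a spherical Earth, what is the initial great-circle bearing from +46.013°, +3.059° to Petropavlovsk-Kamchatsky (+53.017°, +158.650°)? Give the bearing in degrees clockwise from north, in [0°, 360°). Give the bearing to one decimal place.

Δλ = 158.650 − 3.059 = 155.591°.
θ = atan2( sin Δλ · cos φ₂ , cos φ₁ · sin φ₂ − sin φ₁ · cos φ₂ · cos Δλ )
  = atan2(0.24860, 0.94892) = 14.681° → normalised to [0°, 360°): 14.681°.

14.7°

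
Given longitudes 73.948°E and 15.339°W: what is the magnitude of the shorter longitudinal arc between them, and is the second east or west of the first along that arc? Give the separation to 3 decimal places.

Raw difference: -15.339 − 73.948 = -89.287°.
Normalise into (−180°, 180°]: -89.287° stays -89.287°.
Negative ⇒ the second point lies to the west; separation 89.287°.

89.287° west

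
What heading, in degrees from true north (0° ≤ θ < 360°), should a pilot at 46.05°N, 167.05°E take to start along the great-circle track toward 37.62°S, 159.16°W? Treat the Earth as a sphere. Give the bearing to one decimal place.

153.9°

Δλ = -159.16 − 167.05 = -326.21°; wrapped into (−180°, 180°]: 33.79°.
θ = atan2( sin Δλ · cos φ₂ , cos φ₁ · sin φ₂ − sin φ₁ · cos φ₂ · cos Δλ )
  = atan2(0.44051, -0.89758) = 153.859° → normalised to [0°, 360°): 153.859°.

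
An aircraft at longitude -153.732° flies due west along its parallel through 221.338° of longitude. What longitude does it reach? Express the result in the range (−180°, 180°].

-15.070°

Start at -153.732°; shift −221.338° → -375.070°.
-375.070° lies outside (−180°, 180°]; add 360° → -15.070°.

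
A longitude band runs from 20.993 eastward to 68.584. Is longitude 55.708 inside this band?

Band width going east from +20.993° to +68.584°: ((68.584 − 20.993) mod 360) = 47.591°.
Offset of +55.708° east of the west edge: ((55.708 − 20.993) mod 360) = 34.715°.
34.715° ≤ 47.591° ⇒ inside.

Yes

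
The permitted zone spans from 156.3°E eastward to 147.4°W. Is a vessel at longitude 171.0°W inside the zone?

Yes

Band width going east from +156.3° to -147.4°: ((-147.4 − 156.3) mod 360) = 56.3°.
Offset of -171.0° east of the west edge: ((-171.0 − 156.3) mod 360) = 32.7°.
32.7° ≤ 56.3° ⇒ inside.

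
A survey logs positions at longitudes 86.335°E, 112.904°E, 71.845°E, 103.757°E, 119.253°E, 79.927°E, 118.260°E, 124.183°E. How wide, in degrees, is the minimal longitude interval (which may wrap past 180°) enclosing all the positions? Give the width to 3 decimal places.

52.338°

Sort the longitudes: +71.845°, +79.927°, +86.335°, +103.757°, +112.904°, +118.260°, +119.253°, +124.183°.
Eastward gaps between consecutive values (wrapping around): 8.082°, 6.408°, 17.422°, 9.147°, 5.356°, 0.993°, 4.930°, 307.662°.
Largest gap = 307.662° ⇒ minimal covering band is its complement: 360° − 307.662° = 52.338°.
Band runs from +71.845° eastward to +124.183°.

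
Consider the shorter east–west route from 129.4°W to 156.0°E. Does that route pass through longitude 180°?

Naïve |156.0 − -129.4| = 285.4° > 180°, so the shorter arc goes the other way round — across 180°.
Signed shortest Δλ = ((156.0 − -129.4 + 180) mod 360) − 180 = -74.6°.
Going west by 74.6° from -129.4° passes through 180° before reaching +156.0°.

Yes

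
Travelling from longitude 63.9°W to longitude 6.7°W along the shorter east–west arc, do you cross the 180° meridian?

Signed shortest Δλ = ((-6.7 − -63.9 + 180) mod 360) − 180 = 57.2°.
Going east by 57.2° from -63.9° reaches -6.7° without touching 180°.

No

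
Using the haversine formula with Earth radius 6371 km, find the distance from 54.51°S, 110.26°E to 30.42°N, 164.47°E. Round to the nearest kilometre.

10771 km

Δλ = 164.47 − 110.26 = 54.21°.
Δφ = 30.42 − -54.51 = 84.93°.
a = sin²(Δφ/2) + cos φ₁ · cos φ₂ · sin²(Δλ/2) = 0.559742.
c = 2·atan2(√a, √(1−a)) = 1.69057 rad → d = 6371·c ≈ 10770.60 km.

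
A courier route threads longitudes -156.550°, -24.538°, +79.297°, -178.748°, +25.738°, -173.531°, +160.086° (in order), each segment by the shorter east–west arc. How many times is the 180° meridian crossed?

4

Leg 1: -156.550° → -24.538°, shortest Δλ = 132.012° (east) — does not cross 180°.
Leg 2: -24.538° → +79.297°, shortest Δλ = 103.835° (east) — does not cross 180°.
Leg 3: +79.297° → -178.748°, shortest Δλ = 101.955° (east) — crosses 180°.
Leg 4: -178.748° → +25.738°, shortest Δλ = -155.514° (west) — crosses 180°.
Leg 5: +25.738° → -173.531°, shortest Δλ = 160.731° (east) — crosses 180°.
Leg 6: -173.531° → +160.086°, shortest Δλ = -26.383° (west) — crosses 180°.
Total crossings: 4.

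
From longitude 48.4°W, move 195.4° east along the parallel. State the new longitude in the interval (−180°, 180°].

Start at -48.4°; shift +195.4° → +147.0°.
+147.0° already lies in (−180°, 180°].

147.0°E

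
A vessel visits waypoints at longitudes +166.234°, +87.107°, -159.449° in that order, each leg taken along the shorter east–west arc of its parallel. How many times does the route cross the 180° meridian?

1

Leg 1: +166.234° → +87.107°, shortest Δλ = -79.127° (west) — does not cross 180°.
Leg 2: +87.107° → -159.449°, shortest Δλ = 113.444° (east) — crosses 180°.
Total crossings: 1.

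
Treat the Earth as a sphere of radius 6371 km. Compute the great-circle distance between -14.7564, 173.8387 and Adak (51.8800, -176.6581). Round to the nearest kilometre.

Δλ = -176.6581 − 173.8387 = -350.4968°; wrapped into (−180°, 180°]: 9.5032°.
Δφ = 51.8800 − -14.7564 = 66.6364°.
a = sin²(Δφ/2) + cos φ₁ · cos φ₂ · sin²(Δλ/2) = 0.305814.
c = 2·atan2(√a, √(1−a)) = 1.17193 rad → d = 6371·c ≈ 7466.38 km.

7466 km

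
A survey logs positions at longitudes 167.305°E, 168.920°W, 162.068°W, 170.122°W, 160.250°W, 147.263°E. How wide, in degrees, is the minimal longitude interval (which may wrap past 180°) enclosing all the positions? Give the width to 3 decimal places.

52.487°

Sort the longitudes: -170.122°, -168.920°, -162.068°, -160.250°, +147.263°, +167.305°.
Eastward gaps between consecutive values (wrapping around): 1.202°, 6.852°, 1.818°, 307.513°, 20.042°, 22.573°.
Largest gap = 307.513° ⇒ minimal covering band is its complement: 360° − 307.513° = 52.487°.
Band runs from +147.263° eastward to -160.250°, crossing the antimeridian.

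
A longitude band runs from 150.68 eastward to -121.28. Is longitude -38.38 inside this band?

Band width going east from +150.68° to -121.28°: ((-121.28 − 150.68) mod 360) = 88.04°.
Offset of -38.38° east of the west edge: ((-38.38 − 150.68) mod 360) = 170.94°.
170.94° > 88.04° ⇒ outside.

No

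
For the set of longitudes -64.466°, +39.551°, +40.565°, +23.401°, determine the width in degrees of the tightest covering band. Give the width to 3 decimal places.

105.031°

Sort the longitudes: -64.466°, +23.401°, +39.551°, +40.565°.
Eastward gaps between consecutive values (wrapping around): 87.867°, 16.150°, 1.014°, 254.969°.
Largest gap = 254.969° ⇒ minimal covering band is its complement: 360° − 254.969° = 105.031°.
Band runs from -64.466° eastward to +40.565°.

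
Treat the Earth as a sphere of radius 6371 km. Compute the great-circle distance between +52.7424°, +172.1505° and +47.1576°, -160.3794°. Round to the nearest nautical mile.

1105 nmi

Δλ = -160.3794 − 172.1505 = -332.5299°; wrapped into (−180°, 180°]: 27.4701°.
Δφ = 47.1576 − 52.7424 = -5.5848°.
a = sin²(Δφ/2) + cos φ₁ · cos φ₂ · sin²(Δλ/2) = 0.025580.
c = 2·atan2(√a, √(1−a)) = 0.32126 rad → d = 6371·c ≈ 2046.73 km ≈ 1105.15 nmi.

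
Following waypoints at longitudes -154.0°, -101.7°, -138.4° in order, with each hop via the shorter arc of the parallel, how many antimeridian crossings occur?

Leg 1: -154.0° → -101.7°, shortest Δλ = 52.3° (east) — does not cross 180°.
Leg 2: -101.7° → -138.4°, shortest Δλ = -36.7° (west) — does not cross 180°.
Total crossings: 0.

0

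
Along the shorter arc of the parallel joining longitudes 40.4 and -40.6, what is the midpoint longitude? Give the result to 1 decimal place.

Signed shortest Δλ from +40.4° to -40.6° is -81.0°.
Midpoint longitude = +40.4° + (-81.0°)/2 = +40.4° − 40.5° = -0.1°.

-0.1°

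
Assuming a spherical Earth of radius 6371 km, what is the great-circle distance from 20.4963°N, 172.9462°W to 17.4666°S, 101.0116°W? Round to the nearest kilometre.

8906 km

Δλ = -101.0116 − -172.9462 = 71.9346°.
Δφ = -17.4666 − 20.4963 = -37.9629°.
a = sin²(Δφ/2) + cos φ₁ · cos φ₂ · sin²(Δλ/2) = 0.414009.
c = 2·atan2(√a, √(1−a)) = 1.39796 rad → d = 6371·c ≈ 8906.37 km.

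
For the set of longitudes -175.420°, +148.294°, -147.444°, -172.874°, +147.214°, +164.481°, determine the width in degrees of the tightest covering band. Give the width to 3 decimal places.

Sort the longitudes: -175.420°, -172.874°, -147.444°, +147.214°, +148.294°, +164.481°.
Eastward gaps between consecutive values (wrapping around): 2.546°, 25.430°, 294.658°, 1.080°, 16.187°, 20.099°.
Largest gap = 294.658° ⇒ minimal covering band is its complement: 360° − 294.658° = 65.342°.
Band runs from +147.214° eastward to -147.444°, crossing the antimeridian.

65.342°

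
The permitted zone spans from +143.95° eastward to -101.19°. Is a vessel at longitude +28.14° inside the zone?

Band width going east from +143.95° to -101.19°: ((-101.19 − 143.95) mod 360) = 114.86°.
Offset of +28.14° east of the west edge: ((28.14 − 143.95) mod 360) = 244.19°.
244.19° > 114.86° ⇒ outside.

No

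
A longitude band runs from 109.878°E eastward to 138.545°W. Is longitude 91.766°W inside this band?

No

Band width going east from +109.878° to -138.545°: ((-138.545 − 109.878) mod 360) = 111.577°.
Offset of -91.766° east of the west edge: ((-91.766 − 109.878) mod 360) = 158.356°.
158.356° > 111.577° ⇒ outside.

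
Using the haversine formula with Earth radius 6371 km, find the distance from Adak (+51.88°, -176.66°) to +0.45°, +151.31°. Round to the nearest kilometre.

6452 km

Δλ = 151.31 − -176.66 = 327.97°; wrapped into (−180°, 180°]: -32.03°.
Δφ = 0.45 − 51.88 = -51.43°.
a = sin²(Δφ/2) + cos φ₁ · cos φ₂ · sin²(Δλ/2) = 0.235250.
c = 2·atan2(√a, √(1−a)) = 1.01278 rad → d = 6371·c ≈ 6452.45 km.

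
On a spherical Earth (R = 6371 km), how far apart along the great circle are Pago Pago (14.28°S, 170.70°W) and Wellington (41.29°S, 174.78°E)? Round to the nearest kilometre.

Δλ = 174.78 − -170.70 = 345.48°; wrapped into (−180°, 180°]: -14.52°.
Δφ = -41.29 − -14.28 = -27.01°.
a = sin²(Δφ/2) + cos φ₁ · cos φ₂ · sin²(Δλ/2) = 0.066165.
c = 2·atan2(√a, √(1−a)) = 0.52030 rad → d = 6371·c ≈ 3314.83 km.

3315 km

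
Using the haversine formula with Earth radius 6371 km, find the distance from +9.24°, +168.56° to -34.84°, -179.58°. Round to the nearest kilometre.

5058 km

Δλ = -179.58 − 168.56 = -348.14°; wrapped into (−180°, 180°]: 11.86°.
Δφ = -34.84 − 9.24 = -44.08°.
a = sin²(Δφ/2) + cos φ₁ · cos φ₂ · sin²(Δλ/2) = 0.149462.
c = 2·atan2(√a, √(1−a)) = 0.79389 rad → d = 6371·c ≈ 5057.88 km.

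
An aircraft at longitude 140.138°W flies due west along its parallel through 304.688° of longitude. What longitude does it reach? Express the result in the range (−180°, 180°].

84.826°W

Start at -140.138°; shift −304.688° → -444.826°.
-444.826° lies outside (−180°, 180°]; add 360° → -84.826°.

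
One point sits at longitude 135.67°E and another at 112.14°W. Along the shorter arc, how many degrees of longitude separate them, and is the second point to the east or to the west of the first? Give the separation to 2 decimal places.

Raw difference: -112.14 − 135.67 = -247.81°.
Normalise into (−180°, 180°]: -247.81° + 360° = 112.19°.
Positive ⇒ the second point lies to the east; separation 112.19°.

112.19° east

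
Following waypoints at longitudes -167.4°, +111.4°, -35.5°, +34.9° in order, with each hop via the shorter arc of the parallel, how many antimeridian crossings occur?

1

Leg 1: -167.4° → +111.4°, shortest Δλ = -81.2° (west) — crosses 180°.
Leg 2: +111.4° → -35.5°, shortest Δλ = -146.9° (west) — does not cross 180°.
Leg 3: -35.5° → +34.9°, shortest Δλ = 70.4° (east) — does not cross 180°.
Total crossings: 1.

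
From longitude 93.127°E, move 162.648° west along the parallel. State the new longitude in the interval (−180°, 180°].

Start at +93.127°; shift −162.648° → -69.521°.
-69.521° already lies in (−180°, 180°].

69.521°W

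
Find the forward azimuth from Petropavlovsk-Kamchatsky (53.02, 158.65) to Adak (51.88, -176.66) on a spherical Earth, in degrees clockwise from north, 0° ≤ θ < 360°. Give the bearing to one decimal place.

Δλ = -176.66 − 158.65 = -335.31°; wrapped into (−180°, 180°]: 24.69°.
θ = atan2( sin Δλ · cos φ₂ , cos φ₁ · sin φ₂ − sin φ₁ · cos φ₂ · cos Δλ )
  = atan2(0.25786, 0.02519) = 84.421° → normalised to [0°, 360°): 84.421°.

84.4°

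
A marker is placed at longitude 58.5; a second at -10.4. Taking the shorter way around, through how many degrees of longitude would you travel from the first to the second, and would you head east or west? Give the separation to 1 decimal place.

Raw difference: -10.4 − 58.5 = -68.9°.
Normalise into (−180°, 180°]: -68.9° stays -68.9°.
Negative ⇒ the second point lies to the west; separation 68.9°.

68.9° west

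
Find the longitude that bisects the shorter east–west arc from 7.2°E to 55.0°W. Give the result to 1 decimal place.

23.9°W

Signed shortest Δλ from +7.2° to -55.0° is -62.2°.
Midpoint longitude = +7.2° + (-62.2°)/2 = +7.2° − 31.1° = -23.9°.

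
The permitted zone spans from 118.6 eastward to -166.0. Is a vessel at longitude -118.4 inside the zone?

No

Band width going east from +118.6° to -166.0°: ((-166.0 − 118.6) mod 360) = 75.4°.
Offset of -118.4° east of the west edge: ((-118.4 − 118.6) mod 360) = 123.0°.
123.0° > 75.4° ⇒ outside.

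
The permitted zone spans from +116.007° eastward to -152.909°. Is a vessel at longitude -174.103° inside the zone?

Band width going east from +116.007° to -152.909°: ((-152.909 − 116.007) mod 360) = 91.084°.
Offset of -174.103° east of the west edge: ((-174.103 − 116.007) mod 360) = 69.890°.
69.890° ≤ 91.084° ⇒ inside.

Yes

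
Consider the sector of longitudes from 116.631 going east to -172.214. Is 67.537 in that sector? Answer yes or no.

No

Band width going east from +116.631° to -172.214°: ((-172.214 − 116.631) mod 360) = 71.155°.
Offset of +67.537° east of the west edge: ((67.537 − 116.631) mod 360) = 310.906°.
310.906° > 71.155° ⇒ outside.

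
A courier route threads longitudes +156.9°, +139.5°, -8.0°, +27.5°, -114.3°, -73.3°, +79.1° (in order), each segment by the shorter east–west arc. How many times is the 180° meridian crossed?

0

Leg 1: +156.9° → +139.5°, shortest Δλ = -17.4° (west) — does not cross 180°.
Leg 2: +139.5° → -8.0°, shortest Δλ = -147.5° (west) — does not cross 180°.
Leg 3: -8.0° → +27.5°, shortest Δλ = 35.5° (east) — does not cross 180°.
Leg 4: +27.5° → -114.3°, shortest Δλ = -141.8° (west) — does not cross 180°.
Leg 5: -114.3° → -73.3°, shortest Δλ = 41.0° (east) — does not cross 180°.
Leg 6: -73.3° → +79.1°, shortest Δλ = 152.4° (east) — does not cross 180°.
Total crossings: 0.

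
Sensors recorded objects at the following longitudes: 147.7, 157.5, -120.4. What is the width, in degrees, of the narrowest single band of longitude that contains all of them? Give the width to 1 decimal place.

Sort the longitudes: -120.4°, +147.7°, +157.5°.
Eastward gaps between consecutive values (wrapping around): 268.1°, 9.8°, 82.1°.
Largest gap = 268.1° ⇒ minimal covering band is its complement: 360° − 268.1° = 91.9°.
Band runs from +147.7° eastward to -120.4°, crossing the antimeridian.

91.9°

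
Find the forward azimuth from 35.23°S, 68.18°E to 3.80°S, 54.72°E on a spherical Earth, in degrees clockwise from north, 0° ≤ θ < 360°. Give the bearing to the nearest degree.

Δλ = 54.72 − 68.18 = -13.46°.
θ = atan2( sin Δλ · cos φ₂ , cos φ₁ · sin φ₂ − sin φ₁ · cos φ₂ · cos Δλ )
  = atan2(-0.23225, 0.50565) = -24.670° → normalised to [0°, 360°): 335.330°.

335°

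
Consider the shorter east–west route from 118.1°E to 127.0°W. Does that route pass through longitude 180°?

Naïve |-127.0 − 118.1| = 245.1° > 180°, so the shorter arc goes the other way round — across 180°.
Signed shortest Δλ = ((-127.0 − 118.1 + 180) mod 360) − 180 = 114.9°.
Going east by 114.9° from +118.1° passes through 180° before reaching -127.0°.

Yes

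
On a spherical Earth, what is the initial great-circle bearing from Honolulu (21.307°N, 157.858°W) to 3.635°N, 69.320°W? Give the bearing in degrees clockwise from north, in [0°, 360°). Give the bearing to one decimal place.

Δλ = -69.320 − -157.858 = 88.538°.
θ = atan2( sin Δλ · cos φ₂ , cos φ₁ · sin φ₂ − sin φ₁ · cos φ₂ · cos Δλ )
  = atan2(0.99766, 0.04981) = 87.142° → normalised to [0°, 360°): 87.142°.

87.1°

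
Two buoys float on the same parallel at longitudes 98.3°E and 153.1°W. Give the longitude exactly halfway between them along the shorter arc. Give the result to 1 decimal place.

152.6°E

Signed shortest Δλ from +98.3° to -153.1° is +108.6°.
Midpoint longitude = +98.3° + (+108.6°)/2 = +98.3° + 54.3° = +152.6°.
(The naïve average (+98.3 + -153.1)/2 = -27.4° is on the wrong side of the globe.)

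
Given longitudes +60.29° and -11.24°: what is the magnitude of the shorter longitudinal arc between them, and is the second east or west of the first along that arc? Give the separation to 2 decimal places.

71.53° west

Raw difference: -11.24 − 60.29 = -71.53°.
Normalise into (−180°, 180°]: -71.53° stays -71.53°.
Negative ⇒ the second point lies to the west; separation 71.53°.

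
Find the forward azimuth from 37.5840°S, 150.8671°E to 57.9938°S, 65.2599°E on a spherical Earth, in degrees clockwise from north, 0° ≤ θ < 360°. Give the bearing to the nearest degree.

219°

Δλ = 65.2599 − 150.8671 = -85.6072°.
θ = atan2( sin Δλ · cos φ₂ , cos φ₁ · sin φ₂ − sin φ₁ · cos φ₂ · cos Δλ )
  = atan2(-0.52845, -0.64724) = -140.769° → normalised to [0°, 360°): 219.231°.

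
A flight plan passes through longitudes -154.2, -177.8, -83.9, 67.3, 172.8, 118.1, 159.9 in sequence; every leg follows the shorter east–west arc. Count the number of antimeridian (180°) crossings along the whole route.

Leg 1: -154.2° → -177.8°, shortest Δλ = -23.6° (west) — does not cross 180°.
Leg 2: -177.8° → -83.9°, shortest Δλ = 93.9° (east) — does not cross 180°.
Leg 3: -83.9° → +67.3°, shortest Δλ = 151.2° (east) — does not cross 180°.
Leg 4: +67.3° → +172.8°, shortest Δλ = 105.5° (east) — does not cross 180°.
Leg 5: +172.8° → +118.1°, shortest Δλ = -54.7° (west) — does not cross 180°.
Leg 6: +118.1° → +159.9°, shortest Δλ = 41.8° (east) — does not cross 180°.
Total crossings: 0.

0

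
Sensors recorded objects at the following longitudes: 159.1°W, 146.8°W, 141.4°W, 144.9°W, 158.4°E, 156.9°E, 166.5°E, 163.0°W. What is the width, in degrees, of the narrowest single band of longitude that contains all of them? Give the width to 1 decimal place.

61.7°

Sort the longitudes: -163.0°, -159.1°, -146.8°, -144.9°, -141.4°, +156.9°, +158.4°, +166.5°.
Eastward gaps between consecutive values (wrapping around): 3.9°, 12.3°, 1.9°, 3.5°, 298.3°, 1.5°, 8.1°, 30.5°.
Largest gap = 298.3° ⇒ minimal covering band is its complement: 360° − 298.3° = 61.7°.
Band runs from +156.9° eastward to -141.4°, crossing the antimeridian.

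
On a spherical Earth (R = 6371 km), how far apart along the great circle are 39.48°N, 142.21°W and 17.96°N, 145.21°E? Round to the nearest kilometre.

7275 km

Δλ = 145.21 − -142.21 = 287.42°; wrapped into (−180°, 180°]: -72.58°.
Δφ = 17.96 − 39.48 = -21.52°.
a = sin²(Δφ/2) + cos φ₁ · cos φ₂ · sin²(Δλ/2) = 0.292068.
c = 2·atan2(√a, √(1−a)) = 1.14190 rad → d = 6371·c ≈ 7275.06 km.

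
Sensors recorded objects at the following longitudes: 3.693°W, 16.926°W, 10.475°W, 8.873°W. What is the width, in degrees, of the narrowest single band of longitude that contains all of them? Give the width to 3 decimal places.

Sort the longitudes: -16.926°, -10.475°, -8.873°, -3.693°.
Eastward gaps between consecutive values (wrapping around): 6.451°, 1.602°, 5.180°, 346.767°.
Largest gap = 346.767° ⇒ minimal covering band is its complement: 360° − 346.767° = 13.233°.
Band runs from -16.926° eastward to -3.693°.

13.233°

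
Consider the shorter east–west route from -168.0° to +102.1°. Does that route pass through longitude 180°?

Yes

Naïve |102.1 − -168.0| = 270.1° > 180°, so the shorter arc goes the other way round — across 180°.
Signed shortest Δλ = ((102.1 − -168.0 + 180) mod 360) − 180 = -89.9°.
Going west by 89.9° from -168.0° passes through 180° before reaching +102.1°.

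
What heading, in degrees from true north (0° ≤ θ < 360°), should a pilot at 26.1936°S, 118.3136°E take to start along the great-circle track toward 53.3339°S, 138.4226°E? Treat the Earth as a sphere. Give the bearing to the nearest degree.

Δλ = 138.4226 − 118.3136 = 20.1090°.
θ = atan2( sin Δλ · cos φ₂ , cos φ₁ · sin φ₂ − sin φ₁ · cos φ₂ · cos Δλ )
  = atan2(0.20530, -0.47224) = 156.503° → normalised to [0°, 360°): 156.503°.

157°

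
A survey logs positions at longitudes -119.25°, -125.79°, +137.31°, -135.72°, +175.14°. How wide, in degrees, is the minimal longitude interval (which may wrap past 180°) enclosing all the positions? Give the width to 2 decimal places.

Sort the longitudes: -135.72°, -125.79°, -119.25°, +137.31°, +175.14°.
Eastward gaps between consecutive values (wrapping around): 9.93°, 6.54°, 256.56°, 37.83°, 49.14°.
Largest gap = 256.56° ⇒ minimal covering band is its complement: 360° − 256.56° = 103.44°.
Band runs from +137.31° eastward to -119.25°, crossing the antimeridian.

103.44°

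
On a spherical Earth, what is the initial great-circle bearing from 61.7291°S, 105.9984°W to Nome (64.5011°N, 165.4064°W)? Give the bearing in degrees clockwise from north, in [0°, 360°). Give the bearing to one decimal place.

Δλ = -165.4064 − -105.9984 = -59.4080°.
θ = atan2( sin Δλ · cos φ₂ , cos φ₁ · sin φ₂ − sin φ₁ · cos φ₂ · cos Δλ )
  = atan2(-0.37057, 0.62046) = -30.848° → normalised to [0°, 360°): 329.152°.

329.2°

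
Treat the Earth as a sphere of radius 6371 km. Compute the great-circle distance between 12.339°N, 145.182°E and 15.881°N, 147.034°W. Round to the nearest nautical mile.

Δλ = -147.034 − 145.182 = -292.216°; wrapped into (−180°, 180°]: 67.784°.
Δφ = 15.881 − 12.339 = 3.542°.
a = sin²(Δφ/2) + cos φ₁ · cos φ₂ · sin²(Δλ/2) = 0.293128.
c = 2·atan2(√a, √(1−a)) = 1.14423 rad → d = 6371·c ≈ 7289.92 km ≈ 3936.24 nmi.

3936 nmi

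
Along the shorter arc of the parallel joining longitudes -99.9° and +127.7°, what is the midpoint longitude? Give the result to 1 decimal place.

Signed shortest Δλ from -99.9° to +127.7° is -132.4°.
Midpoint longitude = -99.9° + (-132.4°)/2 = -99.9° − 66.2° = -166.1°.
(The naïve average (-99.9 + +127.7)/2 = 13.9° is on the wrong side of the globe.)

-166.1°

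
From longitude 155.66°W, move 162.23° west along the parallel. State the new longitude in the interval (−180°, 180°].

42.11°E

Start at -155.66°; shift −162.23° → -317.89°.
-317.89° lies outside (−180°, 180°]; add 360° → +42.11°.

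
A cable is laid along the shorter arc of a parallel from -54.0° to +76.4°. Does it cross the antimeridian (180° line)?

Signed shortest Δλ = ((76.4 − -54.0 + 180) mod 360) − 180 = 130.4°.
Going east by 130.4° from -54.0° reaches +76.4° without touching 180°.

No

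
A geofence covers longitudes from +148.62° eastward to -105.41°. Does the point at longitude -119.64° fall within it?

Band width going east from +148.62° to -105.41°: ((-105.41 − 148.62) mod 360) = 105.97°.
Offset of -119.64° east of the west edge: ((-119.64 − 148.62) mod 360) = 91.74°.
91.74° ≤ 105.97° ⇒ inside.

Yes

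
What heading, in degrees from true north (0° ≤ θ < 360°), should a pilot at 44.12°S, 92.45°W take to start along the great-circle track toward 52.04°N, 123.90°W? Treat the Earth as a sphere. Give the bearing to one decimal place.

341.0°

Δλ = -123.90 − -92.45 = -31.45°.
θ = atan2( sin Δλ · cos φ₂ , cos φ₁ · sin φ₂ − sin φ₁ · cos φ₂ · cos Δλ )
  = atan2(-0.32094, 0.93132) = -19.014° → normalised to [0°, 360°): 340.986°.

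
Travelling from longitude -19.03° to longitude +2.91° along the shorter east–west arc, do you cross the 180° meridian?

Signed shortest Δλ = ((2.91 − -19.03 + 180) mod 360) − 180 = 21.94°.
Going east by 21.94° from -19.03° reaches +2.91° without touching 180°.

No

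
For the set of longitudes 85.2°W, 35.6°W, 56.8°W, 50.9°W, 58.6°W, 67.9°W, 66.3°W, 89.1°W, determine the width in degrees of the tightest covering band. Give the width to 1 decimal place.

53.5°

Sort the longitudes: -89.1°, -85.2°, -67.9°, -66.3°, -58.6°, -56.8°, -50.9°, -35.6°.
Eastward gaps between consecutive values (wrapping around): 3.9°, 17.3°, 1.6°, 7.7°, 1.8°, 5.9°, 15.3°, 306.5°.
Largest gap = 306.5° ⇒ minimal covering band is its complement: 360° − 306.5° = 53.5°.
Band runs from -89.1° eastward to -35.6°.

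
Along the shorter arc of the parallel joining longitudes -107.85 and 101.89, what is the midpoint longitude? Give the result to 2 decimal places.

Signed shortest Δλ from -107.85° to +101.89° is -150.26°.
Midpoint longitude = -107.85° + (-150.26°)/2 = -107.85° − 75.13° = -182.98°.
Normalise into (−180°, 180°]: +177.02°.
(The naïve average (-107.85 + +101.89)/2 = -2.98° is on the wrong side of the globe.)

+177.02°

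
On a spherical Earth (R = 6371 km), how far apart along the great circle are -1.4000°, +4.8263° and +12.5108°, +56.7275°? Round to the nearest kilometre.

5932 km

Δλ = 56.7275 − 4.8263 = 51.9012°.
Δφ = 12.5108 − -1.4000 = 13.9108°.
a = sin²(Δφ/2) + cos φ₁ · cos φ₂ · sin²(Δλ/2) = 0.201552.
c = 2·atan2(√a, √(1−a)) = 0.93117 rad → d = 6371·c ≈ 5932.48 km.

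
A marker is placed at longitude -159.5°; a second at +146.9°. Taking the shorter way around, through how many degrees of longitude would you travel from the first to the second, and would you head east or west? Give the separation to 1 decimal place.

53.6° west

Raw difference: 146.9 − -159.5 = 306.4°.
Normalise into (−180°, 180°]: 306.4° − 360° = -53.6°.
Negative ⇒ the second point lies to the west; separation 53.6°.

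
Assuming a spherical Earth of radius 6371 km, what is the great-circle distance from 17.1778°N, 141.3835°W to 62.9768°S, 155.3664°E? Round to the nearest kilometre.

Δλ = 155.3664 − -141.3835 = 296.7499°; wrapped into (−180°, 180°]: -63.2501°.
Δφ = -62.9768 − 17.1778 = -80.1546°.
a = sin²(Δφ/2) + cos φ₁ · cos φ₂ · sin²(Δλ/2) = 0.533857.
c = 2·atan2(√a, √(1−a)) = 1.63856 rad → d = 6371·c ≈ 10439.28 km.

10439 km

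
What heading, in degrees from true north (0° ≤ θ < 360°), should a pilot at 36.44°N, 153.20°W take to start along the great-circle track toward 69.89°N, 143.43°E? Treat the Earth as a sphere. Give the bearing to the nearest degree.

335°

Δλ = 143.43 − -153.20 = 296.63°; wrapped into (−180°, 180°]: -63.37°.
θ = atan2( sin Δλ · cos φ₂ , cos φ₁ · sin φ₂ − sin φ₁ · cos φ₂ · cos Δλ )
  = atan2(-0.30735, 0.66389) = -24.842° → normalised to [0°, 360°): 335.158°.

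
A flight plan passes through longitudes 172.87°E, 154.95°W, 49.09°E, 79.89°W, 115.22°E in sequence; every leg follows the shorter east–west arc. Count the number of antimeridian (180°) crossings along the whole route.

3

Leg 1: +172.87° → -154.95°, shortest Δλ = 32.18° (east) — crosses 180°.
Leg 2: -154.95° → +49.09°, shortest Δλ = -155.96° (west) — crosses 180°.
Leg 3: +49.09° → -79.89°, shortest Δλ = -128.98° (west) — does not cross 180°.
Leg 4: -79.89° → +115.22°, shortest Δλ = -164.89° (west) — crosses 180°.
Total crossings: 3.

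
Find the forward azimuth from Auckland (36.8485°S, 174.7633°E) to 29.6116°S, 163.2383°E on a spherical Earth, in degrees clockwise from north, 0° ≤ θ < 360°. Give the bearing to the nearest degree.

304°

Δλ = 163.2383 − 174.7633 = -11.5250°.
θ = atan2( sin Δλ · cos φ₂ , cos φ₁ · sin φ₂ − sin φ₁ · cos φ₂ · cos Δλ )
  = atan2(-0.17370, 0.11546) = -56.388° → normalised to [0°, 360°): 303.612°.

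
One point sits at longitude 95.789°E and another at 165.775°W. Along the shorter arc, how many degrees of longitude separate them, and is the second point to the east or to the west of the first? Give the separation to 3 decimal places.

Raw difference: -165.775 − 95.789 = -261.564°.
Normalise into (−180°, 180°]: -261.564° + 360° = 98.436°.
Positive ⇒ the second point lies to the east; separation 98.436°.

98.436° east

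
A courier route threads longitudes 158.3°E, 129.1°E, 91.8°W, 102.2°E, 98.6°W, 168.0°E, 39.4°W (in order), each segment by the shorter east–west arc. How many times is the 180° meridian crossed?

Leg 1: +158.3° → +129.1°, shortest Δλ = -29.2° (west) — does not cross 180°.
Leg 2: +129.1° → -91.8°, shortest Δλ = 139.1° (east) — crosses 180°.
Leg 3: -91.8° → +102.2°, shortest Δλ = -166.0° (west) — crosses 180°.
Leg 4: +102.2° → -98.6°, shortest Δλ = 159.2° (east) — crosses 180°.
Leg 5: -98.6° → +168.0°, shortest Δλ = -93.4° (west) — crosses 180°.
Leg 6: +168.0° → -39.4°, shortest Δλ = 152.6° (east) — crosses 180°.
Total crossings: 5.

5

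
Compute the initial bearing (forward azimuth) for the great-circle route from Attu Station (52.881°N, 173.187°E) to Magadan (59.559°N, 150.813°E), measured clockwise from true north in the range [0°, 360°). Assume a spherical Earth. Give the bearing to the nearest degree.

Δλ = 150.813 − 173.187 = -22.374°.
θ = atan2( sin Δλ · cos φ₂ , cos φ₁ · sin φ₂ − sin φ₁ · cos φ₂ · cos Δλ )
  = atan2(-0.19286, 0.14670) = -52.740° → normalised to [0°, 360°): 307.260°.

307°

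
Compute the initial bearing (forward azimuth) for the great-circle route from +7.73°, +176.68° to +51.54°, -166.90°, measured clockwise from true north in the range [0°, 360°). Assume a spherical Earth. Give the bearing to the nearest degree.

Δλ = -166.90 − 176.68 = -343.58°; wrapped into (−180°, 180°]: 16.42°.
θ = atan2( sin Δλ · cos φ₂ , cos φ₁ · sin φ₂ − sin φ₁ · cos φ₂ · cos Δλ )
  = atan2(0.17582, 0.69568) = 14.183° → normalised to [0°, 360°): 14.183°.

14°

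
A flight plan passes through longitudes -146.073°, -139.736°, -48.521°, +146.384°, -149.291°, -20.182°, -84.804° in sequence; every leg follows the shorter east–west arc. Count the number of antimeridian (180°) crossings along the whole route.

Leg 1: -146.073° → -139.736°, shortest Δλ = 6.337° (east) — does not cross 180°.
Leg 2: -139.736° → -48.521°, shortest Δλ = 91.215° (east) — does not cross 180°.
Leg 3: -48.521° → +146.384°, shortest Δλ = -165.095° (west) — crosses 180°.
Leg 4: +146.384° → -149.291°, shortest Δλ = 64.325° (east) — crosses 180°.
Leg 5: -149.291° → -20.182°, shortest Δλ = 129.109° (east) — does not cross 180°.
Leg 6: -20.182° → -84.804°, shortest Δλ = -64.622° (west) — does not cross 180°.
Total crossings: 2.

2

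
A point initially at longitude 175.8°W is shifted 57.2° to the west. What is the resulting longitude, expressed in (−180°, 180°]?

Start at -175.8°; shift −57.2° → -233.0°.
-233.0° lies outside (−180°, 180°]; add 360° → +127.0°.

127.0°E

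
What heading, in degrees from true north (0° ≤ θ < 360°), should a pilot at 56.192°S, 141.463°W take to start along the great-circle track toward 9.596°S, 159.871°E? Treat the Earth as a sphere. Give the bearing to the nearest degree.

Δλ = 159.871 − -141.463 = 301.334°; wrapped into (−180°, 180°]: -58.666°.
θ = atan2( sin Δλ · cos φ₂ , cos φ₁ · sin φ₂ − sin φ₁ · cos φ₂ · cos Δλ )
  = atan2(-0.84220, 0.33329) = -68.409° → normalised to [0°, 360°): 291.591°.

292°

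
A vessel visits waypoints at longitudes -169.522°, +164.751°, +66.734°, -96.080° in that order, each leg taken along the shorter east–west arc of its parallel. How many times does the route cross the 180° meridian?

1

Leg 1: -169.522° → +164.751°, shortest Δλ = -25.727° (west) — crosses 180°.
Leg 2: +164.751° → +66.734°, shortest Δλ = -98.017° (west) — does not cross 180°.
Leg 3: +66.734° → -96.080°, shortest Δλ = -162.814° (west) — does not cross 180°.
Total crossings: 1.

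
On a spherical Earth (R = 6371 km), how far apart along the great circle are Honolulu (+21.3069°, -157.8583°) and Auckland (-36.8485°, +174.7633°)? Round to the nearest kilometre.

7076 km

Δλ = 174.7633 − -157.8583 = 332.6216°; wrapped into (−180°, 180°]: -27.3784°.
Δφ = -36.8485 − 21.3069 = -58.1554°.
a = sin²(Δφ/2) + cos φ₁ · cos φ₂ · sin²(Δλ/2) = 0.277945.
c = 2·atan2(√a, √(1−a)) = 1.11062 rad → d = 6371·c ≈ 7075.73 km.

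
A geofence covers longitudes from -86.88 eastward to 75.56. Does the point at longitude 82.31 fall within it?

No

Band width going east from -86.88° to +75.56°: ((75.56 − -86.88) mod 360) = 162.44°.
Offset of +82.31° east of the west edge: ((82.31 − -86.88) mod 360) = 169.19°.
169.19° > 162.44° ⇒ outside.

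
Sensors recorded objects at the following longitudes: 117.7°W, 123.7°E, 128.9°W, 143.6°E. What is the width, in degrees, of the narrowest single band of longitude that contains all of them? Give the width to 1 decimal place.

118.6°

Sort the longitudes: -128.9°, -117.7°, +123.7°, +143.6°.
Eastward gaps between consecutive values (wrapping around): 11.2°, 241.4°, 19.9°, 87.5°.
Largest gap = 241.4° ⇒ minimal covering band is its complement: 360° − 241.4° = 118.6°.
Band runs from +123.7° eastward to -117.7°, crossing the antimeridian.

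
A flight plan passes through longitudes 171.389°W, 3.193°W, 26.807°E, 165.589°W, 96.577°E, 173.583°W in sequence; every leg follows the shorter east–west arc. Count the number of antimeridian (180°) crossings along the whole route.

Leg 1: -171.389° → -3.193°, shortest Δλ = 168.196° (east) — does not cross 180°.
Leg 2: -3.193° → +26.807°, shortest Δλ = 30.0° (east) — does not cross 180°.
Leg 3: +26.807° → -165.589°, shortest Δλ = 167.604° (east) — crosses 180°.
Leg 4: -165.589° → +96.577°, shortest Δλ = -97.834° (west) — crosses 180°.
Leg 5: +96.577° → -173.583°, shortest Δλ = 89.84° (east) — crosses 180°.
Total crossings: 3.

3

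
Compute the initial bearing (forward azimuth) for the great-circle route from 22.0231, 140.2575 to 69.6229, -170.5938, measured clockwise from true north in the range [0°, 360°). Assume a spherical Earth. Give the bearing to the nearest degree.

19°

Δλ = -170.5938 − 140.2575 = -310.8513°; wrapped into (−180°, 180°]: 49.1487°.
θ = atan2( sin Δλ · cos φ₂ , cos φ₁ · sin φ₂ − sin φ₁ · cos φ₂ · cos Δλ )
  = atan2(0.26338, 0.78362) = 18.578° → normalised to [0°, 360°): 18.578°.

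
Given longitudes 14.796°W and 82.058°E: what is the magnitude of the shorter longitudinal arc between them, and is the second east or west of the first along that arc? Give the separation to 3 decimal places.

96.854° east

Raw difference: 82.058 − -14.796 = 96.854°.
Normalise into (−180°, 180°]: 96.854° stays 96.854°.
Positive ⇒ the second point lies to the east; separation 96.854°.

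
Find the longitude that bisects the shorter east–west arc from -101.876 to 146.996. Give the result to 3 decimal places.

Signed shortest Δλ from -101.876° to +146.996° is -111.128°.
Midpoint longitude = -101.876° + (-111.128°)/2 = -101.876° − 55.564° = -157.440°.
(The naïve average (-101.876 + +146.996)/2 = 22.56° is on the wrong side of the globe.)

-157.440°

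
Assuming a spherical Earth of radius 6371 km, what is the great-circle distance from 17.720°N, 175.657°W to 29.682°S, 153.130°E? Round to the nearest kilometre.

Δλ = 153.130 − -175.657 = 328.787°; wrapped into (−180°, 180°]: -31.213°.
Δφ = -29.682 − 17.720 = -47.402°.
a = sin²(Δφ/2) + cos φ₁ · cos φ₂ · sin²(Δλ/2) = 0.221471.
c = 2·atan2(√a, √(1−a)) = 0.97996 rad → d = 6371·c ≈ 6243.31 km.

6243 km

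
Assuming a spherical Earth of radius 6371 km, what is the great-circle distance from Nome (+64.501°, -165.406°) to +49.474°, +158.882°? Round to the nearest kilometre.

2674 km

Δλ = 158.882 − -165.406 = 324.288°; wrapped into (−180°, 180°]: -35.712°.
Δφ = 49.474 − 64.501 = -15.027°.
a = sin²(Δφ/2) + cos φ₁ · cos φ₂ · sin²(Δλ/2) = 0.043398.
c = 2·atan2(√a, √(1−a)) = 0.41972 rad → d = 6371·c ≈ 2674.04 km.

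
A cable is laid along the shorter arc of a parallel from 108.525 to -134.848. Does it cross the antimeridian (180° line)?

Naïve |-134.848 − 108.525| = 243.373° > 180°, so the shorter arc goes the other way round — across 180°.
Signed shortest Δλ = ((-134.848 − 108.525 + 180) mod 360) − 180 = 116.627°.
Going east by 116.627° from +108.525° passes through 180° before reaching -134.848°.

Yes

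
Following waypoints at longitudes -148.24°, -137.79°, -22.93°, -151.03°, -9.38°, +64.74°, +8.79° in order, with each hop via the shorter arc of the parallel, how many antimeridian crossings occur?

Leg 1: -148.24° → -137.79°, shortest Δλ = 10.45° (east) — does not cross 180°.
Leg 2: -137.79° → -22.93°, shortest Δλ = 114.86° (east) — does not cross 180°.
Leg 3: -22.93° → -151.03°, shortest Δλ = -128.1° (west) — does not cross 180°.
Leg 4: -151.03° → -9.38°, shortest Δλ = 141.65° (east) — does not cross 180°.
Leg 5: -9.38° → +64.74°, shortest Δλ = 74.12° (east) — does not cross 180°.
Leg 6: +64.74° → +8.79°, shortest Δλ = -55.95° (west) — does not cross 180°.
Total crossings: 0.

0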